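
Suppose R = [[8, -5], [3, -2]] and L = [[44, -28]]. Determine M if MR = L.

R is on the right of M, so right-multiply by R⁻¹: M = LR⁻¹.
R has determinant -1; R⁻¹ = [[2, -5], [3, -8]].
M = LR⁻¹ = [[44, -28]] · [[2, -5], [3, -8]] = [[4, 4]].

M = [[4, 4]]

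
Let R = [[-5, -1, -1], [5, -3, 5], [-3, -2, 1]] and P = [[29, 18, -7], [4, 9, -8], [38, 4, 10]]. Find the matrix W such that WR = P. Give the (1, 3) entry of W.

R is on the right of W, so right-multiply by R⁻¹: W = PR⁻¹.
det R = 4; the adjugate gives R⁻¹ = [[7/4, 3/4, -2], [-5, -2, 5], [-19/4, -7/4, 5]].
W = PR⁻¹ = [[29, 18, -7], [4, 9, -8], [38, 4, 10]] · [[7/4, 3/4, -2], [-5, -2, 5], [-19/4, -7/4, 5]] = [[-6, -2, -3], [0, -1, -3], [-1, 3, -6]].

-3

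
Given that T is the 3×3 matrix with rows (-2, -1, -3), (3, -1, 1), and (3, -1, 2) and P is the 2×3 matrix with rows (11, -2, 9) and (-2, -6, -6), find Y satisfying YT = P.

Y = [[-1, 0, 3], [4, -2, 4]]

T is on the right of Y, so right-multiply by T⁻¹: Y = PT⁻¹.
det T = 5, so T⁻¹ = [[-1/5, 1, -4/5], [-3/5, 1, -7/5], [0, -1, 1]].
Y = PT⁻¹ = [[11, -2, 9], [-2, -6, -6]] · [[-1/5, 1, -4/5], [-3/5, 1, -7/5], [0, -1, 1]] = [[-1, 0, 3], [4, -2, 4]].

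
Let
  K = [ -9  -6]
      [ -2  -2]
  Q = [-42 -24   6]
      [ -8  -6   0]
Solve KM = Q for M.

M = [[6, 2, -2], [-2, 1, 2]]

Since K multiplies M on the left, M = K⁻¹Q.
K has determinant 6; K⁻¹ = [[-1/3, 1], [1/3, -3/2]].
M = K⁻¹Q = [[-1/3, 1], [1/3, -3/2]] · [[-42, -24, 6], [-8, -6, 0]] = [[6, 2, -2], [-2, 1, 2]].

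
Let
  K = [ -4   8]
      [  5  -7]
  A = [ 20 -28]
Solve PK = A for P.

P = [[0, 4]]

Since K sits to the right of P, P = AK⁻¹.
det K = -12; the adjugate gives K⁻¹ = [[7/12, 2/3], [5/12, 1/3]].
P = AK⁻¹ = [[20, -28]] · [[7/12, 2/3], [5/12, 1/3]] = [[0, 4]].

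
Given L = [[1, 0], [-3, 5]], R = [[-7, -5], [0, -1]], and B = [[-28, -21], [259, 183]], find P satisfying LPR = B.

P = [[4, 1], [-5, 1]]

P = L⁻¹BR⁻¹ (apply L⁻¹ on the left and R⁻¹ on the right).
det L = 5; the adjugate gives L⁻¹ = [[1, 0], [3/5, 1/5]].
det R = 7; the adjugate gives R⁻¹ = [[-1/7, 5/7], [0, -1]].
L⁻¹B = [[-28, -21], [35, 24]].
P = (L⁻¹B)R⁻¹ = [[4, 1], [-5, 1]].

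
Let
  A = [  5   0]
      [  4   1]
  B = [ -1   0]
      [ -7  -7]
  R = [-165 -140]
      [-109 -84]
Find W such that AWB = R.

W = A⁻¹RB⁻¹ (apply A⁻¹ on the left and B⁻¹ on the right).
det A = 5; the adjugate gives A⁻¹ = [[1/5, 0], [-4/5, 1]].
det B = 7, so B⁻¹ = [[-1, 0], [1, -1/7]].
A⁻¹R = [[-33, -28], [23, 28]].
W = (A⁻¹R)B⁻¹ = [[5, 4], [5, -4]].

W = [[5, 4], [5, -4]]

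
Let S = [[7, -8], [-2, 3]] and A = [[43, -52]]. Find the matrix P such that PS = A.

P = [[5, -4]]

Since S sits to the right of P, P = AS⁻¹.
det S = 5, so S⁻¹ = [[3/5, 8/5], [2/5, 7/5]].
P = AS⁻¹ = [[43, -52]] · [[3/5, 8/5], [2/5, 7/5]] = [[5, -4]].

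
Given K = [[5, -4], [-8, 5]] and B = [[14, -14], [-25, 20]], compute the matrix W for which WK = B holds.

Since K sits to the right of W, W = BK⁻¹.
det K = -7; the adjugate gives K⁻¹ = [[-5/7, -4/7], [-8/7, -5/7]].
W = BK⁻¹ = [[14, -14], [-25, 20]] · [[-5/7, -4/7], [-8/7, -5/7]] = [[6, 2], [-5, 0]].

W = [[6, 2], [-5, 0]]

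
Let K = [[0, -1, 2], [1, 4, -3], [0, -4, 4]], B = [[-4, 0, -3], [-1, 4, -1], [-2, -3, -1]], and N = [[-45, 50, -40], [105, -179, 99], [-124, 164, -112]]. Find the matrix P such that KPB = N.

P = [[0, -3, 4], [-5, -5, 4], [5, 0, -3]]

Isolating P: multiply by K⁻¹ from the left and B⁻¹ from the right, so P = K⁻¹NB⁻¹.
det K = -4; the adjugate gives K⁻¹ = [[-1, 1, 5/4], [1, 0, -1/2], [1, 0, -1/4]].
B has determinant -5; B⁻¹ = [[7/5, -9/5, -12/5], [-1/5, 2/5, 1/5], [-11/5, 12/5, 16/5]].
K⁻¹N = [[-5, -24, -1], [17, -32, 16], [-14, 9, -12]].
P = (K⁻¹N)B⁻¹ = [[0, -3, 4], [-5, -5, 4], [5, 0, -3]].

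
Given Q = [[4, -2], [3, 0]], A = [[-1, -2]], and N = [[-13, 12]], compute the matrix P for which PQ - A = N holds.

P = [[-5, 2]]

PQ = N + A = [[-14, 10]].
Q is on the right of P, so right-multiply by Q⁻¹: P = (N + A)Q⁻¹.
det Q = 6, so Q⁻¹ = [[0, 1/3], [-1/2, 2/3]].
P = (N + A)Q⁻¹ = [[-5, 2]].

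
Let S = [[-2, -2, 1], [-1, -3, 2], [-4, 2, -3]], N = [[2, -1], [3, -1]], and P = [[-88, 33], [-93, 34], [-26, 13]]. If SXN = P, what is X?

X = [[3, 5], [4, 4], [3, -4]]

Isolating X: multiply by S⁻¹ from the left and N⁻¹ from the right, so X = S⁻¹PN⁻¹.
S has determinant -2; S⁻¹ = [[-5/2, 2, 1/2], [11/2, -5, -3/2], [7, -6, -2]].
det N = 1; the adjugate gives N⁻¹ = [[-1, 1], [-3, 2]].
S⁻¹P = [[21, -8], [20, -8], [-6, 1]].
X = (S⁻¹P)N⁻¹ = [[3, 5], [4, 4], [3, -4]].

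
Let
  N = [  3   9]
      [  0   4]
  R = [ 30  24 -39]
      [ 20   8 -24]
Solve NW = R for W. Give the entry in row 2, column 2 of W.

Since N multiplies W on the left, W = N⁻¹R.
det N = 12, so N⁻¹ = [[1/3, -3/4], [0, 1/4]].
W = N⁻¹R = [[1/3, -3/4], [0, 1/4]] · [[30, 24, -39], [20, 8, -24]] = [[-5, 2, 5], [5, 2, -6]].

2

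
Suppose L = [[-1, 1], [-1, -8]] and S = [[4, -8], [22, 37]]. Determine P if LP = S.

Since L multiplies P on the left, P = L⁻¹S.
det L = 9, so L⁻¹ = [[-8/9, -1/9], [1/9, -1/9]].
P = L⁻¹S = [[-8/9, -1/9], [1/9, -1/9]] · [[4, -8], [22, 37]] = [[-6, 3], [-2, -5]].

P = [[-6, 3], [-2, -5]]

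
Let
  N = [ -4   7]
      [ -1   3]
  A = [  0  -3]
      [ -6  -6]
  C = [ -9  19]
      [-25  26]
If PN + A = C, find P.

PN = C − A = [[-9, 22], [-19, 32]].
N is on the right of P, so right-multiply by N⁻¹: P = (C − A)N⁻¹.
N has determinant -5; N⁻¹ = [[-3/5, 7/5], [-1/5, 4/5]].
P = (C − A)N⁻¹ = [[1, 5], [5, -1]].

P = [[1, 5], [5, -1]]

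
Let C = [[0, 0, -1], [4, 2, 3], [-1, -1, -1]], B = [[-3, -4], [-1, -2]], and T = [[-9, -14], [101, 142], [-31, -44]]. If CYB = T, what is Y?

Left-multiply by C⁻¹ and right-multiply by B⁻¹: Y = C⁻¹TB⁻¹.
C has determinant 2; C⁻¹ = [[1/2, 1/2, 1], [1/2, -1/2, -2], [-1, 0, 0]].
det B = 2, so B⁻¹ = [[-1, 2], [1/2, -3/2]].
C⁻¹T = [[15, 20], [7, 10], [9, 14]].
Y = (C⁻¹T)B⁻¹ = [[-5, 0], [-2, -1], [-2, -3]].

Y = [[-5, 0], [-2, -1], [-2, -3]]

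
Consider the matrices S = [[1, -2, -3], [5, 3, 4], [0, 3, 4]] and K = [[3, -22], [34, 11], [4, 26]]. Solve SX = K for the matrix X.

Left-multiplying both sides by S⁻¹ gives X = S⁻¹K.
S has determinant -5; S⁻¹ = [[0, 1/5, -1/5], [4, -4/5, 19/5], [-3, 3/5, -13/5]].
X = S⁻¹K = [[0, 1/5, -1/5], [4, -4/5, 19/5], [-3, 3/5, -13/5]] · [[3, -22], [34, 11], [4, 26]] = [[6, -3], [0, 2], [1, 5]].

X = [[6, -3], [0, 2], [1, 5]]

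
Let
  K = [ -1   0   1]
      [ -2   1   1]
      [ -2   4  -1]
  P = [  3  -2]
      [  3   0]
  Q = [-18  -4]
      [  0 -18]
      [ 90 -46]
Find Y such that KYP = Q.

Y = [[-3, 3], [4, 2], [-1, -5]]

Isolating Y: multiply by K⁻¹ from the left and P⁻¹ from the right, so Y = K⁻¹QP⁻¹.
det K = -1, so K⁻¹ = [[5, -4, 1], [4, -3, 1], [6, -4, 1]].
P has determinant 6; P⁻¹ = [[0, 1/3], [-1/2, 1/2]].
K⁻¹Q = [[0, 6], [18, -8], [-18, 2]].
Y = (K⁻¹Q)P⁻¹ = [[-3, 3], [4, 2], [-1, -5]].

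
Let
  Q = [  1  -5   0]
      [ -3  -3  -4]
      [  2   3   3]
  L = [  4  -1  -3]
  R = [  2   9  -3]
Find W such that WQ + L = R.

W = [[-2, 0, 0]]

WQ = R − L = [[-2, 10, 0]].
Since Q sits to the right of W, W = (R − L)Q⁻¹.
det Q = -2; the adjugate gives Q⁻¹ = [[-3/2, -15/2, -10], [-1/2, -3/2, -2], [3/2, 13/2, 9]].
W = (R − L)Q⁻¹ = [[-2, 0, 0]].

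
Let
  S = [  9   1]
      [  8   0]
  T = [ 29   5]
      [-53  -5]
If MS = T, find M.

M = [[5, -2], [-5, -1]]

Since S sits to the right of M, M = TS⁻¹.
det S = -8, so S⁻¹ = [[0, 1/8], [1, -9/8]].
M = TS⁻¹ = [[29, 5], [-53, -5]] · [[0, 1/8], [1, -9/8]] = [[5, -2], [-5, -1]].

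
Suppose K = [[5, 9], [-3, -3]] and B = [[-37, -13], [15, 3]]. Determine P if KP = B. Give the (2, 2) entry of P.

-2

K is on the left of P, so left-multiply by K⁻¹: P = K⁻¹B.
det K = 12; the adjugate gives K⁻¹ = [[-1/4, -3/4], [1/4, 5/12]].
P = K⁻¹B = [[-1/4, -3/4], [1/4, 5/12]] · [[-37, -13], [15, 3]] = [[-2, 1], [-3, -2]].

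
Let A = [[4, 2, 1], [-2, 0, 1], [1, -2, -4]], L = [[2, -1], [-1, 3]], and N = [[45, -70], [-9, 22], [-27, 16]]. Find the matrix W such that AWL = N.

W = A⁻¹NL⁻¹ (apply A⁻¹ on the left and L⁻¹ on the right).
A has determinant -2; A⁻¹ = [[-1, -3, -1], [7/2, 17/2, 3], [-2, -5, -2]].
det L = 5, so L⁻¹ = [[3/5, 1/5], [1/5, 2/5]].
A⁻¹N = [[9, -12], [0, -10], [9, -2]].
W = (A⁻¹N)L⁻¹ = [[3, -3], [-2, -4], [5, 1]].

W = [[3, -3], [-2, -4], [5, 1]]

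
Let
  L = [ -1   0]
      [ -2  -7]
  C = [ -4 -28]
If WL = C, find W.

W = [[-4, 4]]

Since L sits to the right of W, W = CL⁻¹.
det L = 7, so L⁻¹ = [[-1, 0], [2/7, -1/7]].
W = CL⁻¹ = [[-4, -28]] · [[-1, 0], [2/7, -1/7]] = [[-4, 4]].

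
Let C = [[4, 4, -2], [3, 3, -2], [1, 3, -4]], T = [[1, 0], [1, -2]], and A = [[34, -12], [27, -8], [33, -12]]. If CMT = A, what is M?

M = [[2, -2], [3, 4], [-4, 1]]

Isolating M: multiply by C⁻¹ from the left and T⁻¹ from the right, so M = C⁻¹AT⁻¹.
C has determinant 4; C⁻¹ = [[-3/2, 5/2, -1/2], [5/2, -7/2, 1/2], [3/2, -2, 0]].
det T = -2; the adjugate gives T⁻¹ = [[1, 0], [1/2, -1/2]].
C⁻¹A = [[0, 4], [7, -8], [-3, -2]].
M = (C⁻¹A)T⁻¹ = [[2, -2], [3, 4], [-4, 1]].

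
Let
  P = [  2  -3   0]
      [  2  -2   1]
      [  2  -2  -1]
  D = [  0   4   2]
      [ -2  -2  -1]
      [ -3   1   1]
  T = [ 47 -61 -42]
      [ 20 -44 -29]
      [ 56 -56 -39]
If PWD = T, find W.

Isolating W: multiply by P⁻¹ from the left and D⁻¹ from the right, so W = P⁻¹TD⁻¹.
det P = -4, so P⁻¹ = [[-1, 3/4, 3/4], [-1, 1/2, 1/2], [0, 1/2, -1/2]].
D has determinant 4; D⁻¹ = [[-1/4, -1/2, 0], [5/4, 3/2, -1], [-2, -3, 2]].
P⁻¹T = [[10, -14, -9], [-9, 11, 8], [-18, 6, 5]].
W = (P⁻¹T)D⁻¹ = [[-2, 1, -4], [0, -3, 5], [2, 3, 4]].

W = [[-2, 1, -4], [0, -3, 5], [2, 3, 4]]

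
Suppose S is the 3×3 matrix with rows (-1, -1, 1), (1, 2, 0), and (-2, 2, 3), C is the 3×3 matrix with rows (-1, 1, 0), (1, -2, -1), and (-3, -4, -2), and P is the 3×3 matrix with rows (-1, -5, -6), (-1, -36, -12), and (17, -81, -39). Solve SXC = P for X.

X = [[-4, -4, 5], [-4, 3, 0], [-1, 5, 5]]

Isolating X: multiply by S⁻¹ from the left and C⁻¹ from the right, so X = S⁻¹PC⁻¹.
S has determinant 3; S⁻¹ = [[2, 5/3, -2/3], [-1, -1/3, 1/3], [2, 4/3, -1/3]].
det C = 5, so C⁻¹ = [[0, 2/5, -1/5], [1, 2/5, -1/5], [-2, -7/5, 1/5]].
S⁻¹P = [[-15, -16, -6], [7, -10, -3], [-9, -31, -15]].
X = (S⁻¹P)C⁻¹ = [[-4, -4, 5], [-4, 3, 0], [-1, 5, 5]].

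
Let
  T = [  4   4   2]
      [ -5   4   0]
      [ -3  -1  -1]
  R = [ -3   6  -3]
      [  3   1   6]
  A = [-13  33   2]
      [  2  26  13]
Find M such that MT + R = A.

MT = A − R = [[-10, 27, 5], [-1, 25, 7]].
Since T sits to the right of M, M = (A − R)T⁻¹.
T has determinant -2; T⁻¹ = [[2, -1, 4], [5/2, -1, 5], [-17/2, 4, -18]].
M = (A − R)T⁻¹ = [[5, 3, 5], [1, 4, -5]].

M = [[5, 3, 5], [1, 4, -5]]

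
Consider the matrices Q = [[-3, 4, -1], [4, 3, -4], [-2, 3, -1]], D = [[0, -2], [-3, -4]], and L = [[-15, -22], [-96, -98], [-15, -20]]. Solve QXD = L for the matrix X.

Left-multiply by Q⁻¹ and right-multiply by D⁻¹: X = Q⁻¹LD⁻¹.
det Q = 3; the adjugate gives Q⁻¹ = [[3, 1/3, -13/3], [4, 1/3, -16/3], [6, 1/3, -25/3]].
D has determinant -6; D⁻¹ = [[2/3, -1/3], [-1/2, 0]].
Q⁻¹L = [[-12, -12], [-12, -14], [3, 2]].
X = (Q⁻¹L)D⁻¹ = [[-2, 4], [-1, 4], [1, -1]].

X = [[-2, 4], [-1, 4], [1, -1]]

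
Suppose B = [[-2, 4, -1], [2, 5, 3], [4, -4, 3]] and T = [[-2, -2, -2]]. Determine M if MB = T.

Since B sits to the right of M, M = TB⁻¹.
B has determinant -2; B⁻¹ = [[-27/2, 4, -17/2], [-3, 1, -2], [14, -4, 9]].
M = TB⁻¹ = [[-2, -2, -2]] · [[-27/2, 4, -17/2], [-3, 1, -2], [14, -4, 9]] = [[5, -2, 3]].

M = [[5, -2, 3]]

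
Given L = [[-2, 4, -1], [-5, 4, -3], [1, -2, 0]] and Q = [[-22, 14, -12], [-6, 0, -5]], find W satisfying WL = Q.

W = [[-3, 5, -3], [-1, 2, 2]]

L is on the right of W, so right-multiply by L⁻¹: W = QL⁻¹.
det L = -6, so L⁻¹ = [[1, -1/3, 4/3], [1/2, -1/6, 1/6], [-1, 0, -2]].
W = QL⁻¹ = [[-22, 14, -12], [-6, 0, -5]] · [[1, -1/3, 4/3], [1/2, -1/6, 1/6], [-1, 0, -2]] = [[-3, 5, -3], [-1, 2, 2]].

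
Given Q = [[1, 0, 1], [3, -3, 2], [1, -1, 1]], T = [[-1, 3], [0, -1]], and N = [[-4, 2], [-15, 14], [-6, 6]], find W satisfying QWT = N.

Left-multiply by Q⁻¹ and right-multiply by T⁻¹: W = Q⁻¹NT⁻¹.
Q has determinant -1; Q⁻¹ = [[1, 1, -3], [1, 0, -1], [0, -1, 3]].
det T = 1; the adjugate gives T⁻¹ = [[-1, -3], [0, -1]].
Q⁻¹N = [[-1, -2], [2, -4], [-3, 4]].
W = (Q⁻¹N)T⁻¹ = [[1, 5], [-2, -2], [3, 5]].

W = [[1, 5], [-2, -2], [3, 5]]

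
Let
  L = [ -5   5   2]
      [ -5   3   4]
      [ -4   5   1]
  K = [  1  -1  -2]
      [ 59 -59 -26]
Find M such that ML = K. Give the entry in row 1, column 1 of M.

5

Since L sits to the right of M, M = KL⁻¹.
det L = 4, so L⁻¹ = [[-17/4, 5/4, 7/2], [-11/4, 3/4, 5/2], [-13/4, 5/4, 5/2]].
M = KL⁻¹ = [[1, -1, -2], [59, -59, -26]] · [[-17/4, 5/4, 7/2], [-11/4, 3/4, 5/2], [-13/4, 5/4, 5/2]] = [[5, -2, -4], [-4, -3, -6]].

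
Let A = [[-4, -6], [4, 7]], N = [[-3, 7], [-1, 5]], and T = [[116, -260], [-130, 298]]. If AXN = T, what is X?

Left-multiply by A⁻¹ and right-multiply by N⁻¹: X = A⁻¹TN⁻¹.
A has determinant -4; A⁻¹ = [[-7/4, -3/2], [1, 1]].
det N = -8; the adjugate gives N⁻¹ = [[-5/8, 7/8], [-1/8, 3/8]].
A⁻¹T = [[-8, 8], [-14, 38]].
X = (A⁻¹T)N⁻¹ = [[4, -4], [4, 2]].

X = [[4, -4], [4, 2]]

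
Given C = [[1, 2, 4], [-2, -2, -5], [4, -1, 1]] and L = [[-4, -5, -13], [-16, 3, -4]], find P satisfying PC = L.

C is on the right of P, so right-multiply by C⁻¹: P = LC⁻¹.
det C = -3; the adjugate gives C⁻¹ = [[7/3, 2, 2/3], [6, 5, 1], [-10/3, -3, -2/3]].
P = LC⁻¹ = [[-4, -5, -13], [-16, 3, -4]] · [[7/3, 2, 2/3], [6, 5, 1], [-10/3, -3, -2/3]] = [[4, 6, 1], [-6, -5, -5]].

P = [[4, 6, 1], [-6, -5, -5]]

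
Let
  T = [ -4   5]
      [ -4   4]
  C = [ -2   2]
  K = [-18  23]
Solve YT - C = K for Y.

Y = [[5, 0]]

YT = K + C = [[-20, 25]].
Right-multiplying both sides by T⁻¹ gives Y = (K + C)T⁻¹.
det T = 4, so T⁻¹ = [[1, -5/4], [1, -1]].
Y = (K + C)T⁻¹ = [[5, 0]].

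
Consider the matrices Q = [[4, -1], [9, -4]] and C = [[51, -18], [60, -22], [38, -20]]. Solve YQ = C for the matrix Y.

Y = [[6, 3], [6, 4], [-4, 6]]

Right-multiplying both sides by Q⁻¹ gives Y = CQ⁻¹.
det Q = -7, so Q⁻¹ = [[4/7, -1/7], [9/7, -4/7]].
Y = CQ⁻¹ = [[51, -18], [60, -22], [38, -20]] · [[4/7, -1/7], [9/7, -4/7]] = [[6, 3], [6, 4], [-4, 6]].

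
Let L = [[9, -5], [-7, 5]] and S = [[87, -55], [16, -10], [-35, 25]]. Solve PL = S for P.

L is on the right of P, so right-multiply by L⁻¹: P = SL⁻¹.
det L = 10, so L⁻¹ = [[1/2, 1/2], [7/10, 9/10]].
P = SL⁻¹ = [[87, -55], [16, -10], [-35, 25]] · [[1/2, 1/2], [7/10, 9/10]] = [[5, -6], [1, -1], [0, 5]].

P = [[5, -6], [1, -1], [0, 5]]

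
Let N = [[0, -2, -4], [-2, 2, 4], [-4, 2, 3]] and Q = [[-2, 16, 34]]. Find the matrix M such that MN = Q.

M = [[-5, 5, -2]]

N is on the right of M, so right-multiply by N⁻¹: M = QN⁻¹.
det N = 4; the adjugate gives N⁻¹ = [[-1/2, -1/2, 0], [-5/2, -4, 2], [1, 2, -1]].
M = QN⁻¹ = [[-2, 16, 34]] · [[-1/2, -1/2, 0], [-5/2, -4, 2], [1, 2, -1]] = [[-5, 5, -2]].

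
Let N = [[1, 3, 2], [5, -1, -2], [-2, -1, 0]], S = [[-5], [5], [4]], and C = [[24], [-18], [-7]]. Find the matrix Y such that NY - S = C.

NY = C + S = [[19], [-13], [-3]].
Left-multiplying both sides by N⁻¹ gives Y = N⁻¹(C + S).
N has determinant -4; N⁻¹ = [[1/2, 1/2, 1], [-1, -1, -3], [7/4, 5/4, 4]].
Y = N⁻¹(C + S) = [[0], [3], [5]].

Y = [[0], [3], [5]]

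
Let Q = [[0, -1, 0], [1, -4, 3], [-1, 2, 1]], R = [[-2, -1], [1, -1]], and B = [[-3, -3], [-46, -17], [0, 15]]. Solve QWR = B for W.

W = [[4, 4], [-2, -1], [3, -4]]

Left-multiply by Q⁻¹ and right-multiply by R⁻¹: W = Q⁻¹BR⁻¹.
Q has determinant 4; Q⁻¹ = [[-5/2, 1/4, -3/4], [-1, 0, 0], [-1/2, 1/4, 1/4]].
R has determinant 3; R⁻¹ = [[-1/3, 1/3], [-1/3, -2/3]].
Q⁻¹B = [[-4, -8], [3, 3], [-10, 1]].
W = (Q⁻¹B)R⁻¹ = [[4, 4], [-2, -1], [3, -4]].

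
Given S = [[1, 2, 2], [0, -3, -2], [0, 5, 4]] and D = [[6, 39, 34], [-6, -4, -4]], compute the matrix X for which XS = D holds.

S is on the right of X, so right-multiply by S⁻¹: X = DS⁻¹.
det S = -2; the adjugate gives S⁻¹ = [[1, -1, -1], [0, -2, -1], [0, 5/2, 3/2]].
X = DS⁻¹ = [[6, 39, 34], [-6, -4, -4]] · [[1, -1, -1], [0, -2, -1], [0, 5/2, 3/2]] = [[6, 1, 6], [-6, 4, 4]].

X = [[6, 1, 6], [-6, 4, 4]]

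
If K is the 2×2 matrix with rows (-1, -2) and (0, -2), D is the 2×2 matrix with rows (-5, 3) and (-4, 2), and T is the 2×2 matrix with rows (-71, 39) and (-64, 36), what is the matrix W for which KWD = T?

W = [[1, -3], [-4, -3]]

Left-multiply by K⁻¹ and right-multiply by D⁻¹: W = K⁻¹TD⁻¹.
det K = 2, so K⁻¹ = [[-1, 1], [0, -1/2]].
D has determinant 2; D⁻¹ = [[1, -3/2], [2, -5/2]].
K⁻¹T = [[7, -3], [32, -18]].
W = (K⁻¹T)D⁻¹ = [[1, -3], [-4, -3]].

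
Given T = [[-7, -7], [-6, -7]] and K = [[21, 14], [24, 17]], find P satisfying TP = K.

P = [[3, 3], [-6, -5]]

T is on the left of P, so left-multiply by T⁻¹: P = T⁻¹K.
det T = 7; the adjugate gives T⁻¹ = [[-1, 1], [6/7, -1]].
P = T⁻¹K = [[-1, 1], [6/7, -1]] · [[21, 14], [24, 17]] = [[3, 3], [-6, -5]].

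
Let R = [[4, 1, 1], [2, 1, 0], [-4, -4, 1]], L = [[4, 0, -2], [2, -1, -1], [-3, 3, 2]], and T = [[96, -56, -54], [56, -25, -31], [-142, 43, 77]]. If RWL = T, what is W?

W = [[1, 4, -3], [4, -1, 0], [-3, 5, 0]]

Left-multiply by R⁻¹ and right-multiply by L⁻¹: W = R⁻¹TL⁻¹.
det R = -2, so R⁻¹ = [[-1/2, 5/2, 1/2], [1, -4, -1], [2, -6, -1]].
det L = -2, so L⁻¹ = [[-1/2, 3, 1], [1/2, -1, 0], [-3/2, 6, 2]].
R⁻¹T = [[21, -13, -12], [14, 1, -7], [-2, -5, 1]].
W = (R⁻¹T)L⁻¹ = [[1, 4, -3], [4, -1, 0], [-3, 5, 0]].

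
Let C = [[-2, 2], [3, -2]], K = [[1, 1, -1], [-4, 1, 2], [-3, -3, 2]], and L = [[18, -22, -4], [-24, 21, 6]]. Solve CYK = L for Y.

Y = [[4, 1, 2], [0, -3, 3]]

Left-multiply by C⁻¹ and right-multiply by K⁻¹: Y = C⁻¹LK⁻¹.
det C = -2; the adjugate gives C⁻¹ = [[1, 1], [3/2, 1]].
K has determinant -5; K⁻¹ = [[-8/5, -1/5, -3/5], [-2/5, 1/5, -2/5], [-3, 0, -1]].
C⁻¹L = [[-6, -1, 2], [3, -12, 0]].
Y = (C⁻¹L)K⁻¹ = [[4, 1, 2], [0, -3, 3]].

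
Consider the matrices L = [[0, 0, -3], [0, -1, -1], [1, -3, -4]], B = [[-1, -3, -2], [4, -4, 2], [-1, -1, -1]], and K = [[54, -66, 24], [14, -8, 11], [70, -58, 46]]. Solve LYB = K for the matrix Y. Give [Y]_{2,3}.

Y = L⁻¹KB⁻¹ (apply L⁻¹ on the left and B⁻¹ on the right).
det L = -3, so L⁻¹ = [[-1/3, -3, 1], [1/3, -1, 0], [-1/3, 0, 0]].
B has determinant 4; B⁻¹ = [[3/2, -1/4, -7/2], [1/2, -1/4, -3/2], [-2, 1/2, 4]].
L⁻¹K = [[10, -12, 5], [4, -14, -3], [-18, 22, -8]].
Y = (L⁻¹K)B⁻¹ = [[-1, 3, 3], [5, 1, -5], [0, -5, -2]].

-5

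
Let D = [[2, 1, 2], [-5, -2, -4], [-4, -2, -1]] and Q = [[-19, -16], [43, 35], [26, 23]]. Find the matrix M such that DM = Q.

Left-multiplying both sides by D⁻¹ gives M = D⁻¹Q.
det D = 3; the adjugate gives D⁻¹ = [[-2, -1, 0], [11/3, 2, -2/3], [2/3, 0, 1/3]].
M = D⁻¹Q = [[-2, -1, 0], [11/3, 2, -2/3], [2/3, 0, 1/3]] · [[-19, -16], [43, 35], [26, 23]] = [[-5, -3], [-1, -4], [-4, -3]].

M = [[-5, -3], [-1, -4], [-4, -3]]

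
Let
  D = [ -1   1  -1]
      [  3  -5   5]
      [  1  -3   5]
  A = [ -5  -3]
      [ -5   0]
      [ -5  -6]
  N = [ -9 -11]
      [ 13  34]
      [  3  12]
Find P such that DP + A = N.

P = [[1, 3], [-4, -5], [-1, 0]]

DP = N − A = [[-4, -8], [18, 34], [8, 18]].
Since D multiplies P on the left, P = D⁻¹(N − A).
det D = 4, so D⁻¹ = [[-5/2, -1/2, 0], [-5/2, -1, 1/2], [-1, -1/2, 1/2]].
P = D⁻¹(N − A) = [[1, 3], [-4, -5], [-1, 0]].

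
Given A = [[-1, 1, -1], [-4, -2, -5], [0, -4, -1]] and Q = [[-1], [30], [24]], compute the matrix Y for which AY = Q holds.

Since A multiplies Y on the left, Y = A⁻¹Q.
det A = -2, so A⁻¹ = [[9, -5/2, 7/2], [2, -1/2, 1/2], [-8, 2, -3]].
Y = A⁻¹Q = [[9, -5/2, 7/2], [2, -1/2, 1/2], [-8, 2, -3]] · [[-1], [30], [24]] = [[0], [-5], [-4]].

Y = [[0], [-5], [-4]]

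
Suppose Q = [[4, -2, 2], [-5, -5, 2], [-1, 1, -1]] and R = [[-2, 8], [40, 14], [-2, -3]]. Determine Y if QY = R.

Q is on the left of Y, so left-multiply by Q⁻¹: Y = Q⁻¹R.
Q has determinant 6; Q⁻¹ = [[1/2, 0, 1], [-7/6, -1/3, -3], [-5/3, -1/3, -5]].
Y = Q⁻¹R = [[1/2, 0, 1], [-7/6, -1/3, -3], [-5/3, -1/3, -5]] · [[-2, 8], [40, 14], [-2, -3]] = [[-3, 1], [-5, -5], [0, -3]].

Y = [[-3, 1], [-5, -5], [0, -3]]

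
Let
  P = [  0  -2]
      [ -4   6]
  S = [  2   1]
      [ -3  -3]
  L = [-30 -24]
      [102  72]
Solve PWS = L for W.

Isolating W: multiply by P⁻¹ from the left and S⁻¹ from the right, so W = P⁻¹LS⁻¹.
det P = -8, so P⁻¹ = [[-3/4, -1/4], [-1/2, 0]].
det S = -3, so S⁻¹ = [[1, 1/3], [-1, -2/3]].
P⁻¹L = [[-3, 0], [15, 12]].
W = (P⁻¹L)S⁻¹ = [[-3, -1], [3, -3]].

W = [[-3, -1], [3, -3]]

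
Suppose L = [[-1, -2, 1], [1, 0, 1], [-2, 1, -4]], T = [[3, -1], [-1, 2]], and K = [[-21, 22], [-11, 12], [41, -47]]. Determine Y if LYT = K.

Left-multiply by L⁻¹ and right-multiply by T⁻¹: Y = L⁻¹KT⁻¹.
det L = -2, so L⁻¹ = [[1/2, 7/2, 1], [-1, -3, -1], [-1/2, -5/2, -1]].
det T = 5, so T⁻¹ = [[2/5, 1/5], [1/5, 3/5]].
L⁻¹K = [[-8, 6], [13, -11], [-3, 6]].
Y = (L⁻¹K)T⁻¹ = [[-2, 2], [3, -4], [0, 3]].

Y = [[-2, 2], [3, -4], [0, 3]]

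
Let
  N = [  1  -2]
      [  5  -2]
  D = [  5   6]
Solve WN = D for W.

W = [[-5, 2]]

N is on the right of W, so right-multiply by N⁻¹: W = DN⁻¹.
N has determinant 8; N⁻¹ = [[-1/4, 1/4], [-5/8, 1/8]].
W = DN⁻¹ = [[5, 6]] · [[-1/4, 1/4], [-5/8, 1/8]] = [[-5, 2]].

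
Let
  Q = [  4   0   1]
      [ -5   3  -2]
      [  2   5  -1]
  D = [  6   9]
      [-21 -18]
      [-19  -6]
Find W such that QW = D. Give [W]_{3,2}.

-3

Since Q multiplies W on the left, W = Q⁻¹D.
Q has determinant -3; Q⁻¹ = [[-7/3, -5/3, 1], [3, 2, -1], [31/3, 20/3, -4]].
W = Q⁻¹D = [[-7/3, -5/3, 1], [3, 2, -1], [31/3, 20/3, -4]] · [[6, 9], [-21, -18], [-19, -6]] = [[2, 3], [-5, -3], [-2, -3]].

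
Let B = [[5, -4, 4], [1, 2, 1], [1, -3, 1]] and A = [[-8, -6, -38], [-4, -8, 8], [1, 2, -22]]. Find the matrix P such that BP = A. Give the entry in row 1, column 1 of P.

Left-multiplying both sides by B⁻¹ gives P = B⁻¹A.
B has determinant 5; B⁻¹ = [[1, -8/5, -12/5], [0, 1/5, -1/5], [-1, 11/5, 14/5]].
P = B⁻¹A = [[1, -8/5, -12/5], [0, 1/5, -1/5], [-1, 11/5, 14/5]] · [[-8, -6, -38], [-4, -8, 8], [1, 2, -22]] = [[-4, 2, 2], [-1, -2, 6], [2, -6, -6]].

-4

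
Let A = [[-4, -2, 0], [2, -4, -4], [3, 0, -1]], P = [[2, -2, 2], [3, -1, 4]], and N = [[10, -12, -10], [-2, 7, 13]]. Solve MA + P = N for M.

MA = N − P = [[8, -10, -12], [-5, 8, 9]].
A is on the right of M, so right-multiply by A⁻¹: M = (N − P)A⁻¹.
det A = 4; the adjugate gives A⁻¹ = [[1, -1/2, 2], [-5/2, 1, -4], [3, -3/2, 5]].
M = (N − P)A⁻¹ = [[-3, 4, -4], [2, -3, 3]].

M = [[-3, 4, -4], [2, -3, 3]]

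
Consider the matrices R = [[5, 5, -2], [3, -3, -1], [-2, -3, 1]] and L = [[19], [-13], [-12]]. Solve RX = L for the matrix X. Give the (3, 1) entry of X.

-2

R is on the left of X, so left-multiply by R⁻¹: X = R⁻¹L.
det R = -5; the adjugate gives R⁻¹ = [[6/5, -1/5, 11/5], [1/5, -1/5, 1/5], [3, -1, 6]].
X = R⁻¹L = [[6/5, -1/5, 11/5], [1/5, -1/5, 1/5], [3, -1, 6]] · [[19], [-13], [-12]] = [[-1], [4], [-2]].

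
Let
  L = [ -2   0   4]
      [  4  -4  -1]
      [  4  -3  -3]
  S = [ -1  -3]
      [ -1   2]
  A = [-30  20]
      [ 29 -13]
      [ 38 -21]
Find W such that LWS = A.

W = [[-2, -3], [0, 1], [1, 4]]

Left-multiply by L⁻¹ and right-multiply by S⁻¹: W = L⁻¹AS⁻¹.
det L = -2; the adjugate gives L⁻¹ = [[-9/2, 6, -8], [-4, 5, -7], [-2, 3, -4]].
det S = -5; the adjugate gives S⁻¹ = [[-2/5, -3/5], [-1/5, 1/5]].
L⁻¹A = [[5, 0], [-1, 2], [-5, 5]].
W = (L⁻¹A)S⁻¹ = [[-2, -3], [0, 1], [1, 4]].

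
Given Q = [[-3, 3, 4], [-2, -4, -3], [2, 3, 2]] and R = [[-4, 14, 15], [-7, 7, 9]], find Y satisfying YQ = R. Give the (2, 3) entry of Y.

6

Right-multiplying both sides by Q⁻¹ gives Y = RQ⁻¹.
det Q = -1; the adjugate gives Q⁻¹ = [[-1, -6, -7], [2, 14, 17], [-2, -15, -18]].
Y = RQ⁻¹ = [[-4, 14, 15], [-7, 7, 9]] · [[-1, -6, -7], [2, 14, 17], [-2, -15, -18]] = [[2, -5, -4], [3, 5, 6]].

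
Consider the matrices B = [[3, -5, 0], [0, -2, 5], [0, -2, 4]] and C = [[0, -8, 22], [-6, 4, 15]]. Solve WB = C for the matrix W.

W = [[0, 6, -2], [-2, 3, 0]]

B is on the right of W, so right-multiply by B⁻¹: W = CB⁻¹.
det B = 6, so B⁻¹ = [[1/3, 10/3, -25/6], [0, 2, -5/2], [0, 1, -1]].
W = CB⁻¹ = [[0, -8, 22], [-6, 4, 15]] · [[1/3, 10/3, -25/6], [0, 2, -5/2], [0, 1, -1]] = [[0, 6, -2], [-2, 3, 0]].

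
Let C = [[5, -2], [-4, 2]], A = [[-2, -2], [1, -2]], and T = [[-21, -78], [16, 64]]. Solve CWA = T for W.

Left-multiply by C⁻¹ and right-multiply by A⁻¹: W = C⁻¹TA⁻¹.
det C = 2; the adjugate gives C⁻¹ = [[1, 1], [2, 5/2]].
det A = 6; the adjugate gives A⁻¹ = [[-1/3, 1/3], [-1/6, -1/3]].
C⁻¹T = [[-5, -14], [-2, 4]].
W = (C⁻¹T)A⁻¹ = [[4, 3], [0, -2]].

W = [[4, 3], [0, -2]]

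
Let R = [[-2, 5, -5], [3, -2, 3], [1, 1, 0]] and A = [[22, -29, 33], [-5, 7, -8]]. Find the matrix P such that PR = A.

P = [[-3, 6, -2], [1, -1, 0]]

Since R sits to the right of P, P = AR⁻¹.
R has determinant -4; R⁻¹ = [[3/4, 5/4, -5/4], [-3/4, -5/4, 9/4], [-5/4, -7/4, 11/4]].
P = AR⁻¹ = [[22, -29, 33], [-5, 7, -8]] · [[3/4, 5/4, -5/4], [-3/4, -5/4, 9/4], [-5/4, -7/4, 11/4]] = [[-3, 6, -2], [1, -1, 0]].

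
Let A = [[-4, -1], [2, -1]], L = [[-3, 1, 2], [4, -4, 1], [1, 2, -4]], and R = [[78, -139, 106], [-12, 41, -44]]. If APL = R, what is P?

P = [[0, -5, 5], [1, -4, 1]]

Left-multiply by A⁻¹ and right-multiply by L⁻¹: P = A⁻¹RL⁻¹.
det A = 6, so A⁻¹ = [[-1/6, 1/6], [-1/3, -2/3]].
det L = -1, so L⁻¹ = [[-14, -8, -9], [-17, -10, -11], [-12, -7, -8]].
A⁻¹R = [[-15, 30, -25], [-18, 19, -6]].
P = (A⁻¹R)L⁻¹ = [[0, -5, 5], [1, -4, 1]].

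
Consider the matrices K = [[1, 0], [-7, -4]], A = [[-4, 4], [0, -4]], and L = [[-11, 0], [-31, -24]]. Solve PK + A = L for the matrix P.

P = [[0, 1], [4, 5]]

PK = L − A = [[-7, -4], [-31, -20]].
K is on the right of P, so right-multiply by K⁻¹: P = (L − A)K⁻¹.
K has determinant -4; K⁻¹ = [[1, 0], [-7/4, -1/4]].
P = (L − A)K⁻¹ = [[0, 1], [4, 5]].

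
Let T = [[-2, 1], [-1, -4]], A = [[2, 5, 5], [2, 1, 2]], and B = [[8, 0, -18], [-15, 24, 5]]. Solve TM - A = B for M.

M = [[-3, -5, 5], [4, -5, -3]]

TM = B + A = [[10, 5, -13], [-13, 25, 7]].
Left-multiplying both sides by T⁻¹ gives M = T⁻¹(B + A).
det T = 9, so T⁻¹ = [[-4/9, -1/9], [1/9, -2/9]].
M = T⁻¹(B + A) = [[-3, -5, 5], [4, -5, -3]].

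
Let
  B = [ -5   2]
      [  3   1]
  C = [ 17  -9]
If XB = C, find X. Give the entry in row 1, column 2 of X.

Right-multiplying both sides by B⁻¹ gives X = CB⁻¹.
det B = -11, so B⁻¹ = [[-1/11, 2/11], [3/11, 5/11]].
X = CB⁻¹ = [[17, -9]] · [[-1/11, 2/11], [3/11, 5/11]] = [[-4, -1]].

-1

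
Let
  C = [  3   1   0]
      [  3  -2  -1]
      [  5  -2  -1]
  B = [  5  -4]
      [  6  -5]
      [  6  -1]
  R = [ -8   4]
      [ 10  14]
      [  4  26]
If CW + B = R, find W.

CW = R − B = [[-13, 8], [4, 19], [-2, 27]].
C is on the left of W, so left-multiply by C⁻¹: W = C⁻¹(R − B).
det C = -2; the adjugate gives C⁻¹ = [[0, -1/2, 1/2], [1, 3/2, -3/2], [-2, -11/2, 9/2]].
W = C⁻¹(R − B) = [[-3, 4], [-4, -4], [-5, 1]].

W = [[-3, 4], [-4, -4], [-5, 1]]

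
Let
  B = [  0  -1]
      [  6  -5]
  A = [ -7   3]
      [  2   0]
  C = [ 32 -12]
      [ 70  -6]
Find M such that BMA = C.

M = [[3, 3], [4, -2]]

Isolating M: multiply by B⁻¹ from the left and A⁻¹ from the right, so M = B⁻¹CA⁻¹.
B has determinant 6; B⁻¹ = [[-5/6, 1/6], [-1, 0]].
det A = -6, so A⁻¹ = [[0, 1/2], [1/3, 7/6]].
B⁻¹C = [[-15, 9], [-32, 12]].
M = (B⁻¹C)A⁻¹ = [[3, 3], [4, -2]].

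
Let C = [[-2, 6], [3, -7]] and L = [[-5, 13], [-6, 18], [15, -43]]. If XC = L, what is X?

Since C sits to the right of X, X = LC⁻¹.
det C = -4; the adjugate gives C⁻¹ = [[7/4, 3/2], [3/4, 1/2]].
X = LC⁻¹ = [[-5, 13], [-6, 18], [15, -43]] · [[7/4, 3/2], [3/4, 1/2]] = [[1, -1], [3, 0], [-6, 1]].

X = [[1, -1], [3, 0], [-6, 1]]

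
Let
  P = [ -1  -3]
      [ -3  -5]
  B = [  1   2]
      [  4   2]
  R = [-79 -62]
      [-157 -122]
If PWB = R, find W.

Isolating W: multiply by P⁻¹ from the left and B⁻¹ from the right, so W = P⁻¹RB⁻¹.
P has determinant -4; P⁻¹ = [[5/4, -3/4], [-3/4, 1/4]].
det B = -6; the adjugate gives B⁻¹ = [[-1/3, 1/3], [2/3, -1/6]].
P⁻¹R = [[19, 14], [20, 16]].
W = (P⁻¹R)B⁻¹ = [[3, 4], [4, 4]].

W = [[3, 4], [4, 4]]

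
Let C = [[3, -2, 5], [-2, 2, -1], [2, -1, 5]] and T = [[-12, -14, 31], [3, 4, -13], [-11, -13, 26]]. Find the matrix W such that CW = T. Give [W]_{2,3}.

1

Since C multiplies W on the left, W = C⁻¹T.
C has determinant 1; C⁻¹ = [[9, 5, -8], [8, 5, -7], [-2, -1, 2]].
W = C⁻¹T = [[9, 5, -8], [8, 5, -7], [-2, -1, 2]] · [[-12, -14, 31], [3, 4, -13], [-11, -13, 26]] = [[-5, -2, 6], [-4, -1, 1], [-1, -2, 3]].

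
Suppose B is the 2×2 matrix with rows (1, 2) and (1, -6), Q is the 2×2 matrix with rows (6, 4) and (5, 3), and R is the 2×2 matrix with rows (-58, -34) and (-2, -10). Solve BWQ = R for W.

W = [[-4, -4], [3, -5]]

W = B⁻¹RQ⁻¹ (apply B⁻¹ on the left and Q⁻¹ on the right).
det B = -8; the adjugate gives B⁻¹ = [[3/4, 1/4], [1/8, -1/8]].
Q has determinant -2; Q⁻¹ = [[-3/2, 2], [5/2, -3]].
B⁻¹R = [[-44, -28], [-7, -3]].
W = (B⁻¹R)Q⁻¹ = [[-4, -4], [3, -5]].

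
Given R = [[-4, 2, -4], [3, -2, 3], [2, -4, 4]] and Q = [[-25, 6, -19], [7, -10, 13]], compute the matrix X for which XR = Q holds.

X = [[4, -5, 3], [-4, -5, 3]]

Right-multiplying both sides by R⁻¹ gives X = QR⁻¹.
R has determinant 4; R⁻¹ = [[1, 2, -1/2], [-3/2, -2, 0], [-2, -3, 1/2]].
X = QR⁻¹ = [[-25, 6, -19], [7, -10, 13]] · [[1, 2, -1/2], [-3/2, -2, 0], [-2, -3, 1/2]] = [[4, -5, 3], [-4, -5, 3]].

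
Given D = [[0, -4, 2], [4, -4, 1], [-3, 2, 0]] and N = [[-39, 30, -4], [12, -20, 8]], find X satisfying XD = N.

X = [[1, -6, 5], [1, 6, 4]]

Since D sits to the right of X, X = ND⁻¹.
D has determinant 4; D⁻¹ = [[-1/2, 1, 1], [-3/4, 3/2, 2], [-1, 3, 4]].
X = ND⁻¹ = [[-39, 30, -4], [12, -20, 8]] · [[-1/2, 1, 1], [-3/4, 3/2, 2], [-1, 3, 4]] = [[1, -6, 5], [1, 6, 4]].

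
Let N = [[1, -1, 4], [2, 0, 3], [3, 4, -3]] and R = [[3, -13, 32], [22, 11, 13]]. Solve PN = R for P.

N is on the right of P, so right-multiply by N⁻¹: P = RN⁻¹.
det N = 5; the adjugate gives N⁻¹ = [[-12/5, 13/5, -3/5], [3, -3, 1], [8/5, -7/5, 2/5]].
P = RN⁻¹ = [[3, -13, 32], [22, 11, 13]] · [[-12/5, 13/5, -3/5], [3, -3, 1], [8/5, -7/5, 2/5]] = [[5, 2, -2], [1, 6, 3]].

P = [[5, 2, -2], [1, 6, 3]]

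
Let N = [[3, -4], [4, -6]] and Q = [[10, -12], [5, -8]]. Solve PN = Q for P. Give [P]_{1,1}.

6

Since N sits to the right of P, P = QN⁻¹.
det N = -2; the adjugate gives N⁻¹ = [[3, -2], [2, -3/2]].
P = QN⁻¹ = [[10, -12], [5, -8]] · [[3, -2], [2, -3/2]] = [[6, -2], [-1, 2]].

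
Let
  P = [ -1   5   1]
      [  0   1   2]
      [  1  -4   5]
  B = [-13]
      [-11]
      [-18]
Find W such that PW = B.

Since P multiplies W on the left, W = P⁻¹B.
P has determinant -4; P⁻¹ = [[-13/4, 29/4, -9/4], [-1/2, 3/2, -1/2], [1/4, -1/4, 1/4]].
W = P⁻¹B = [[-13/4, 29/4, -9/4], [-1/2, 3/2, -1/2], [1/4, -1/4, 1/4]] · [[-13], [-11], [-18]] = [[3], [-1], [-5]].

W = [[3], [-1], [-5]]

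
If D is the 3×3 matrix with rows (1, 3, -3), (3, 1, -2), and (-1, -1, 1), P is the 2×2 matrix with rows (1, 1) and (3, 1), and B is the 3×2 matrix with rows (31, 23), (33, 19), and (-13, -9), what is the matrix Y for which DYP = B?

Y = [[1, 1], [3, -2], [-3, -3]]

Isolating Y: multiply by D⁻¹ from the left and P⁻¹ from the right, so Y = D⁻¹BP⁻¹.
det D = 2; the adjugate gives D⁻¹ = [[-1/2, 0, -3/2], [-1/2, -1, -7/2], [-1, -1, -4]].
det P = -2; the adjugate gives P⁻¹ = [[-1/2, 1/2], [3/2, -1/2]].
D⁻¹B = [[4, 2], [-3, 1], [-12, -6]].
Y = (D⁻¹B)P⁻¹ = [[1, 1], [3, -2], [-3, -3]].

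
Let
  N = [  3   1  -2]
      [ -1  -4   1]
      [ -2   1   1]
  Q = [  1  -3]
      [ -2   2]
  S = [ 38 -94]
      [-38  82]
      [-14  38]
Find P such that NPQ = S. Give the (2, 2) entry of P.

-2

Isolating P: multiply by N⁻¹ from the left and Q⁻¹ from the right, so P = N⁻¹SQ⁻¹.
N has determinant 2; N⁻¹ = [[-5/2, -3/2, -7/2], [-1/2, -1/2, -1/2], [-9/2, -5/2, -11/2]].
det Q = -4; the adjugate gives Q⁻¹ = [[-1/2, -3/4], [-1/2, -1/4]].
N⁻¹S = [[11, -21], [7, -13], [1, 9]].
P = (N⁻¹S)Q⁻¹ = [[5, -3], [3, -2], [-5, -3]].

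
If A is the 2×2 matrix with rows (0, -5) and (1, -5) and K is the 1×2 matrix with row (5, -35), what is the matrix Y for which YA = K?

Since A sits to the right of Y, Y = KA⁻¹.
A has determinant 5; A⁻¹ = [[-1, 1], [-1/5, 0]].
Y = KA⁻¹ = [[5, -35]] · [[-1, 1], [-1/5, 0]] = [[2, 5]].

Y = [[2, 5]]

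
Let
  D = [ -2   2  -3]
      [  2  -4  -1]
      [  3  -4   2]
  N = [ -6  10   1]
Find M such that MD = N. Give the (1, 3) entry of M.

-4

D is on the right of M, so right-multiply by D⁻¹: M = ND⁻¹.
det D = -2, so D⁻¹ = [[6, -4, 7], [7/2, -5/2, 4], [-2, 1, -2]].
M = ND⁻¹ = [[-6, 10, 1]] · [[6, -4, 7], [7/2, -5/2, 4], [-2, 1, -2]] = [[-3, 0, -4]].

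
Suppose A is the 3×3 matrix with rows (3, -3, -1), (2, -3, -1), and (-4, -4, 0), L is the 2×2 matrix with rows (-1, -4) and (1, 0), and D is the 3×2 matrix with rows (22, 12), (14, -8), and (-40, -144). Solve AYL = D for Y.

Y = [[-5, 3], [-4, -2], [0, -4]]

Y = A⁻¹DL⁻¹ (apply A⁻¹ on the left and L⁻¹ on the right).
A has determinant -4; A⁻¹ = [[1, -1, 0], [-1, 1, -1/4], [5, -6, 3/4]].
L has determinant 4; L⁻¹ = [[0, 1], [-1/4, -1/4]].
A⁻¹D = [[8, 20], [2, 16], [-4, 0]].
Y = (A⁻¹D)L⁻¹ = [[-5, 3], [-4, -2], [0, -4]].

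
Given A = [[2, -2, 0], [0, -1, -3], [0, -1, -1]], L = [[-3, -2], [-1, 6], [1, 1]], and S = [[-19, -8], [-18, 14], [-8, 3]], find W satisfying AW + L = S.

W = [[-3, -2], [5, 1], [4, -3]]

AW = S − L = [[-16, -6], [-17, 8], [-9, 2]].
Left-multiplying both sides by A⁻¹ gives W = A⁻¹(S − L).
A has determinant -4; A⁻¹ = [[1/2, 1/2, -3/2], [0, 1/2, -3/2], [0, -1/2, 1/2]].
W = A⁻¹(S − L) = [[-3, -2], [5, 1], [4, -3]].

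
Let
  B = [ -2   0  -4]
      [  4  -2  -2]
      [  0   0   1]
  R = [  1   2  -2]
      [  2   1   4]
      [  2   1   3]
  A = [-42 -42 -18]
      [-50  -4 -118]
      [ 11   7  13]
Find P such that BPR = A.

P = B⁻¹AR⁻¹ (apply B⁻¹ on the left and R⁻¹ on the right).
B has determinant 4; B⁻¹ = [[-1/2, 0, -2], [-1, -1/2, -5], [0, 0, 1]].
det R = 3, so R⁻¹ = [[-1/3, -8/3, 10/3], [2/3, 7/3, -8/3], [0, 1, -1]].
B⁻¹A = [[-1, 7, -17], [12, 9, 12], [11, 7, 13]].
P = (B⁻¹A)R⁻¹ = [[5, 2, -5], [2, 1, 4], [1, 0, 5]].

P = [[5, 2, -5], [2, 1, 4], [1, 0, 5]]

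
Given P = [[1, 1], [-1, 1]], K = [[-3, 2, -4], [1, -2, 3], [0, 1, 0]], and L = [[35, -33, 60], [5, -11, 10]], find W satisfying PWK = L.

W = [[-4, 3, 3], [-5, 5, -2]]

Isolating W: multiply by P⁻¹ from the left and K⁻¹ from the right, so W = P⁻¹LK⁻¹.
P has determinant 2; P⁻¹ = [[1/2, -1/2], [1/2, 1/2]].
det K = 5, so K⁻¹ = [[-3/5, -4/5, -2/5], [0, 0, 1], [1/5, 3/5, 4/5]].
P⁻¹L = [[15, -11, 25], [20, -22, 35]].
W = (P⁻¹L)K⁻¹ = [[-4, 3, 3], [-5, 5, -2]].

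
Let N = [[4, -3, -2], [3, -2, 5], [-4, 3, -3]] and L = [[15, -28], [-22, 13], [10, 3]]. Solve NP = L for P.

P = [[-1, 0], [-3, 6], [-5, 5]]

Left-multiplying both sides by N⁻¹ gives P = N⁻¹L.
N has determinant -5; N⁻¹ = [[9/5, 3, 19/5], [11/5, 4, 26/5], [-1/5, 0, -1/5]].
P = N⁻¹L = [[9/5, 3, 19/5], [11/5, 4, 26/5], [-1/5, 0, -1/5]] · [[15, -28], [-22, 13], [10, 3]] = [[-1, 0], [-3, 6], [-5, 5]].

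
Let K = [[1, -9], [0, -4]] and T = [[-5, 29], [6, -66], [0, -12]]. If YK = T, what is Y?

Y = [[-5, 4], [6, 3], [0, 3]]

K is on the right of Y, so right-multiply by K⁻¹: Y = TK⁻¹.
det K = -4, so K⁻¹ = [[1, -9/4], [0, -1/4]].
Y = TK⁻¹ = [[-5, 29], [6, -66], [0, -12]] · [[1, -9/4], [0, -1/4]] = [[-5, 4], [6, 3], [0, 3]].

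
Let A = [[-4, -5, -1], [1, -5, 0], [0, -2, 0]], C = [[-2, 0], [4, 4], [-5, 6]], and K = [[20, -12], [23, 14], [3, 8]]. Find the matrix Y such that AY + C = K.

AY = K − C = [[22, -12], [19, 10], [8, 2]].
Left-multiplying both sides by A⁻¹ gives Y = A⁻¹(K − C).
det A = 2; the adjugate gives A⁻¹ = [[0, 1, -5/2], [0, 0, -1/2], [-1, -4, 25/2]].
Y = A⁻¹(K − C) = [[-1, 5], [-4, -1], [2, -3]].

Y = [[-1, 5], [-4, -1], [2, -3]]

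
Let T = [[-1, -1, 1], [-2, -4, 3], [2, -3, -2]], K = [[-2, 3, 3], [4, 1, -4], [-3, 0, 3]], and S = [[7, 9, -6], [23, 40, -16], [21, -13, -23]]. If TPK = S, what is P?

P = [[4, 0, -1], [0, -1, 1], [5, 5, 5]]

Isolating P: multiply by T⁻¹ from the left and K⁻¹ from the right, so P = T⁻¹SK⁻¹.
T has determinant -5; T⁻¹ = [[-17/5, 1, -1/5], [-2/5, 0, -1/5], [-14/5, 1, -2/5]].
K has determinant 3; K⁻¹ = [[1, -3, -5], [0, 1, 4/3], [1, -3, -14/3]].
T⁻¹S = [[-5, 12, 9], [-7, -1, 7], [-5, 20, 10]].
P = (T⁻¹S)K⁻¹ = [[4, 0, -1], [0, -1, 1], [5, 5, 5]].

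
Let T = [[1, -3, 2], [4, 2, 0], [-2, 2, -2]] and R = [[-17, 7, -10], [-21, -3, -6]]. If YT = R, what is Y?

Right-multiplying both sides by T⁻¹ gives Y = RT⁻¹.
det T = -4, so T⁻¹ = [[1, 1/2, 1], [-2, -1/2, -2], [-3, -1, -7/2]].
Y = RT⁻¹ = [[-17, 7, -10], [-21, -3, -6]] · [[1, 1/2, 1], [-2, -1/2, -2], [-3, -1, -7/2]] = [[-1, -2, 4], [3, -3, 6]].

Y = [[-1, -2, 4], [3, -3, 6]]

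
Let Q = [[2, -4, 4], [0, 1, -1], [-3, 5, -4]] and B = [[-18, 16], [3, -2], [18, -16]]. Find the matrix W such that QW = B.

W = [[-3, 4], [-3, 4], [-6, 6]]

Left-multiplying both sides by Q⁻¹ gives W = Q⁻¹B.
det Q = 2, so Q⁻¹ = [[1/2, 2, 0], [3/2, 2, 1], [3/2, 1, 1]].
W = Q⁻¹B = [[1/2, 2, 0], [3/2, 2, 1], [3/2, 1, 1]] · [[-18, 16], [3, -2], [18, -16]] = [[-3, 4], [-3, 4], [-6, 6]].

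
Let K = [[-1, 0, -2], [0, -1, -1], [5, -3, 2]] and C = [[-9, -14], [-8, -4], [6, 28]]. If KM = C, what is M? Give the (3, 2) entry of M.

Left-multiplying both sides by K⁻¹ gives M = K⁻¹C.
det K = -5, so K⁻¹ = [[1, -6/5, 2/5], [1, -8/5, 1/5], [-1, 3/5, -1/5]].
M = K⁻¹C = [[1, -6/5, 2/5], [1, -8/5, 1/5], [-1, 3/5, -1/5]] · [[-9, -14], [-8, -4], [6, 28]] = [[3, 2], [5, -2], [3, 6]].

6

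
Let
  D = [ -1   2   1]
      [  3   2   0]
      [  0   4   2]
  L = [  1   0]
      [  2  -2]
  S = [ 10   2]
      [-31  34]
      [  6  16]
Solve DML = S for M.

Left-multiply by D⁻¹ and right-multiply by L⁻¹: M = D⁻¹SL⁻¹.
det D = -4, so D⁻¹ = [[-1, 0, 1/2], [3/2, 1/2, -3/4], [-3, -1, 2]].
det L = -2, so L⁻¹ = [[1, 0], [1, -1/2]].
D⁻¹S = [[-7, 6], [-5, 8], [13, -8]].
M = (D⁻¹S)L⁻¹ = [[-1, -3], [3, -4], [5, 4]].

M = [[-1, -3], [3, -4], [5, 4]]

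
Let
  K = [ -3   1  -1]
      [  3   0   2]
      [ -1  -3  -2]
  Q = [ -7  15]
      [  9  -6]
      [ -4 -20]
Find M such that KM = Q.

M = [[1, -4], [-1, 6], [3, 3]]

Since K multiplies M on the left, M = K⁻¹Q.
det K = -5, so K⁻¹ = [[-6/5, -1, -2/5], [-4/5, -1, -3/5], [9/5, 2, 3/5]].
M = K⁻¹Q = [[-6/5, -1, -2/5], [-4/5, -1, -3/5], [9/5, 2, 3/5]] · [[-7, 15], [9, -6], [-4, -20]] = [[1, -4], [-1, 6], [3, 3]].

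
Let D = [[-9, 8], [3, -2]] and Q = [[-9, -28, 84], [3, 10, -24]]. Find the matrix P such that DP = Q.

P = [[1, 4, -4], [0, 1, 6]]

Left-multiplying both sides by D⁻¹ gives P = D⁻¹Q.
det D = -6, so D⁻¹ = [[1/3, 4/3], [1/2, 3/2]].
P = D⁻¹Q = [[1/3, 4/3], [1/2, 3/2]] · [[-9, -28, 84], [3, 10, -24]] = [[1, 4, -4], [0, 1, 6]].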